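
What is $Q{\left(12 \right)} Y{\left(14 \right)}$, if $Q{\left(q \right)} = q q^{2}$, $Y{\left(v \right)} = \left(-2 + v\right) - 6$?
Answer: $10368$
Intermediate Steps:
$Y{\left(v \right)} = -8 + v$
$Q{\left(q \right)} = q^{3}$
$Q{\left(12 \right)} Y{\left(14 \right)} = 12^{3} \left(-8 + 14\right) = 1728 \cdot 6 = 10368$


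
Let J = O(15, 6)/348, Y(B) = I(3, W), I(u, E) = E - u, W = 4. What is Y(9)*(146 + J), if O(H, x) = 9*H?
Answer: 16981/116 ≈ 146.39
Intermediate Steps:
Y(B) = 1 (Y(B) = 4 - 1*3 = 4 - 3 = 1)
J = 45/116 (J = (9*15)/348 = 135*(1/348) = 45/116 ≈ 0.38793)
Y(9)*(146 + J) = 1*(146 + 45/116) = 1*(16981/116) = 16981/116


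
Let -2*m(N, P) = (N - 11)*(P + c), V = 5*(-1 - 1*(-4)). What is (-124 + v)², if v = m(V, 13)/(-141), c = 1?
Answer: 304711936/19881 ≈ 15327.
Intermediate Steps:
V = 15 (V = 5*(-1 + 4) = 5*3 = 15)
m(N, P) = -(1 + P)*(-11 + N)/2 (m(N, P) = -(N - 11)*(P + 1)/2 = -(-11 + N)*(1 + P)/2 = -(1 + P)*(-11 + N)/2)
v = 28/141 (v = (11/2 - ½*15 + (11/2)*13 - ½*15*13)/(-141) = (11/2 - 15/2 + 143/2 - 195/2)*(-1/141) = -28*(-1/141) = 28/141 ≈ 0.19858)
(-124 + v)² = (-124 + 28/141)² = (-17456/141)² = 304711936/19881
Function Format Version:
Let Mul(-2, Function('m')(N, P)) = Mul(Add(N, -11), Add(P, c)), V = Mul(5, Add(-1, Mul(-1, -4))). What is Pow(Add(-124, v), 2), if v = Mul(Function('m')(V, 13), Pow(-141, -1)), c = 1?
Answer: Rational(304711936, 19881) ≈ 15327.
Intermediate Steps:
V = 15 (V = Mul(5, Add(-1, 4)) = Mul(5, 3) = 15)
Function('m')(N, P) = Mul(Rational(-1, 2), Add(1, P), Add(-11, N)) (Function('m')(N, P) = Mul(Rational(-1, 2), Mul(Add(N, -11), Add(P, 1))) = Mul(Rational(-1, 2), Mul(Add(-11, N), Add(1, P))) = Mul(Rational(-1, 2), Mul(Add(1, P), Add(-11, N))) = Mul(Rational(-1, 2), Add(1, P), Add(-11, N)))
v = Rational(28, 141) (v = Mul(Add(Rational(11, 2), Mul(Rational(-1, 2), 15), Mul(Rational(11, 2), 13), Mul(Rational(-1, 2), 15, 13)), Pow(-141, -1)) = Mul(Add(Rational(11, 2), Rational(-15, 2), Rational(143, 2), Rational(-195, 2)), Rational(-1, 141)) = Mul(-28, Rational(-1, 141)) = Rational(28, 141) ≈ 0.19858)
Pow(Add(-124, v), 2) = Pow(Add(-124, Rational(28, 141)), 2) = Pow(Rational(-17456, 141), 2) = Rational(304711936, 19881)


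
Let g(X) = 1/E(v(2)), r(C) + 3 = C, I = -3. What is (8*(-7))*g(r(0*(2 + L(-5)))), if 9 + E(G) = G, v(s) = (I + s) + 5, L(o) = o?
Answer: 56/5 ≈ 11.200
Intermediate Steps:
r(C) = -3 + C
v(s) = 2 + s (v(s) = (-3 + s) + 5 = 2 + s)
E(G) = -9 + G
g(X) = -⅕ (g(X) = 1/(-9 + (2 + 2)) = 1/(-9 + 4) = 1/(-5) = -⅕)
(8*(-7))*g(r(0*(2 + L(-5)))) = (8*(-7))*(-⅕) = -56*(-⅕) = 56/5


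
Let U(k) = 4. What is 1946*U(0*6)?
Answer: 7784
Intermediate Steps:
1946*U(0*6) = 1946*4 = 7784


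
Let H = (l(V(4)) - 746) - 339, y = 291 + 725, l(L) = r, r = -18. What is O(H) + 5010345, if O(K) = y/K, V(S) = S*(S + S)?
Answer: 5526409519/1103 ≈ 5.0103e+6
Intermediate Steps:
V(S) = 2*S² (V(S) = S*(2*S) = 2*S²)
l(L) = -18
y = 1016
H = -1103 (H = (-18 - 746) - 339 = -764 - 339 = -1103)
O(K) = 1016/K
O(H) + 5010345 = 1016/(-1103) + 5010345 = 1016*(-1/1103) + 5010345 = -1016/1103 + 5010345 = 5526409519/1103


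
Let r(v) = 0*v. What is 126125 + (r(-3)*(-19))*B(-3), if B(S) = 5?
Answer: 126125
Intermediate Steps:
r(v) = 0
126125 + (r(-3)*(-19))*B(-3) = 126125 + (0*(-19))*5 = 126125 + 0*5 = 126125 + 0 = 126125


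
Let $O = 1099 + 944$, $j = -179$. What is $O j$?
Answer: $-365697$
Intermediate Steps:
$O = 2043$
$O j = 2043 \left(-179\right) = -365697$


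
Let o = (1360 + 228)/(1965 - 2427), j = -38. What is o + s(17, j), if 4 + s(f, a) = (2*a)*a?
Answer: 665410/231 ≈ 2880.6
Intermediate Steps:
s(f, a) = -4 + 2*a² (s(f, a) = -4 + (2*a)*a = -4 + 2*a²)
o = -794/231 (o = 1588/(-462) = 1588*(-1/462) = -794/231 ≈ -3.4372)
o + s(17, j) = -794/231 + (-4 + 2*(-38)²) = -794/231 + (-4 + 2*1444) = -794/231 + (-4 + 2888) = -794/231 + 2884 = 665410/231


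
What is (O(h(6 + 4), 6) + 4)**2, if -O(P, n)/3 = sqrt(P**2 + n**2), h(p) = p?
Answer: 1240 - 48*sqrt(34) ≈ 960.11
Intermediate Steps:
O(P, n) = -3*sqrt(P**2 + n**2)
(O(h(6 + 4), 6) + 4)**2 = (-3*sqrt((6 + 4)**2 + 6**2) + 4)**2 = (-3*sqrt(10**2 + 36) + 4)**2 = (-3*sqrt(100 + 36) + 4)**2 = (-6*sqrt(34) + 4)**2 = (4 - 6*sqrt(34))**2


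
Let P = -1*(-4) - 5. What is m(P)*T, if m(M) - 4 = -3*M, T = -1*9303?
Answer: -65121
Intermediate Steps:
P = -1 (P = 4 - 5 = -1)
T = -9303
m(M) = 4 - 3*M
m(P)*T = (4 - 3*(-1))*(-9303) = (4 + 3)*(-9303) = 7*(-9303) = -65121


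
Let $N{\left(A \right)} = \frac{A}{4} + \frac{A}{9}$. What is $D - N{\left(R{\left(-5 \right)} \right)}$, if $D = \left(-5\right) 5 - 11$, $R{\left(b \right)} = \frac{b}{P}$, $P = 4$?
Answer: $- \frac{5119}{144} \approx -35.549$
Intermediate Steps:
$R{\left(b \right)} = \frac{b}{4}$
$N{\left(A \right)} = \frac{13 A}{36}$ ($N{\left(A \right)} = A \frac{1}{4} + A \frac{1}{9} = \frac{A}{4} + \frac{A}{9} = \frac{13 A}{36}$)
$D = -36$ ($D = -25 - 11 = -36$)
$D - N{\left(R{\left(-5 \right)} \right)} = -36 - \frac{13 \cdot \frac{1}{4} \left(-5\right)}{36} = -36 - \frac{13}{36} \left(- \frac{5}{4}\right) = -36 - - \frac{65}{144} = -36 + \frac{65}{144} = - \frac{5119}{144}$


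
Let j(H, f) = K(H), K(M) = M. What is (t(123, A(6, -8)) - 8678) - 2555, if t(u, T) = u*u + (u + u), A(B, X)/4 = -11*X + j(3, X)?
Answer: 4142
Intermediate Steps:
j(H, f) = H
A(B, X) = 12 - 44*X (A(B, X) = 4*(-11*X + 3) = 4*(3 - 11*X) = 12 - 44*X)
t(u, T) = u² + 2*u
(t(123, A(6, -8)) - 8678) - 2555 = (123*(2 + 123) - 8678) - 2555 = (123*125 - 8678) - 2555 = (15375 - 8678) - 2555 = 6697 - 2555 = 4142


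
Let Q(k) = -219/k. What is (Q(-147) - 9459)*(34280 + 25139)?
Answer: -27535834142/49 ≈ -5.6196e+8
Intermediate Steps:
(Q(-147) - 9459)*(34280 + 25139) = (-219/(-147) - 9459)*(34280 + 25139) = (-219*(-1/147) - 9459)*59419 = (73/49 - 9459)*59419 = -463418/49*59419 = -27535834142/49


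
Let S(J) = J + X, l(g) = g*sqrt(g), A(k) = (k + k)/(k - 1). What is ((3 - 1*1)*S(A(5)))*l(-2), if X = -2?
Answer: -2*I*sqrt(2) ≈ -2.8284*I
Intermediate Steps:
A(k) = 2*k/(-1 + k) (A(k) = (2*k)/(-1 + k) = 2*k/(-1 + k))
l(g) = g**(3/2)
S(J) = -2 + J (S(J) = J - 2 = -2 + J)
((3 - 1*1)*S(A(5)))*l(-2) = ((3 - 1*1)*(-2 + 2*5/(-1 + 5)))*(-2)**(3/2) = ((3 - 1)*(-2 + 2*5/4))*(-2*I*sqrt(2)) = (2*(-2 + 2*5*(1/4)))*(-2*I*sqrt(2)) = (2*(-2 + 5/2))*(-2*I*sqrt(2)) = (2*(1/2))*(-2*I*sqrt(2)) = 1*(-2*I*sqrt(2)) = -2*I*sqrt(2)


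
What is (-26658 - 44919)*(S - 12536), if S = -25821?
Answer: 2745478989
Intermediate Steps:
(-26658 - 44919)*(S - 12536) = (-26658 - 44919)*(-25821 - 12536) = -71577*(-38357) = 2745478989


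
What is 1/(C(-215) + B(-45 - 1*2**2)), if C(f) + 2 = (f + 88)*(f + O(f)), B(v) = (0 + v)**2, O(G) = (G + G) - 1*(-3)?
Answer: 1/83933 ≈ 1.1914e-5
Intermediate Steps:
O(G) = 3 + 2*G (O(G) = 2*G + 3 = 3 + 2*G)
B(v) = v**2
C(f) = -2 + (3 + 3*f)*(88 + f) (C(f) = -2 + (f + 88)*(f + (3 + 2*f)) = -2 + (88 + f)*(3 + 3*f) = -2 + (3 + 3*f)*(88 + f))
1/(C(-215) + B(-45 - 1*2**2)) = 1/((262 + 3*(-215)**2 + 267*(-215)) + (-45 - 1*2**2)**2) = 1/((262 + 3*46225 - 57405) + (-45 - 1*4)**2) = 1/((262 + 138675 - 57405) + (-45 - 4)**2) = 1/(81532 + (-49)**2) = 1/(81532 + 2401) = 1/83933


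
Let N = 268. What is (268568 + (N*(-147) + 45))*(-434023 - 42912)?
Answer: -109321609895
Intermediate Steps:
(268568 + (N*(-147) + 45))*(-434023 - 42912) = (268568 + (268*(-147) + 45))*(-434023 - 42912) = (268568 + (-39396 + 45))*(-476935) = (268568 - 39351)*(-476935) = 229217*(-476935) = -109321609895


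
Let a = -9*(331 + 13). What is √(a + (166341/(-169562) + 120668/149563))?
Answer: I*√1991272903402030822787458/25360201406 ≈ 55.643*I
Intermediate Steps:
a = -3096 (a = -9*344 = -3096)
√(a + (166341/(-169562) + 120668/149563)) = √(-3096 + (166341/(-169562) + 120668/149563)) = √(-3096 + (166341*(-1/169562) + 120668*(1/149563))) = √(-3096 + (-166341/169562 + 120668/149563)) = √(-3096 - 4417751567/25360201406) = √(-78519601304543/25360201406) = I*√1991272903402030822787458/25360201406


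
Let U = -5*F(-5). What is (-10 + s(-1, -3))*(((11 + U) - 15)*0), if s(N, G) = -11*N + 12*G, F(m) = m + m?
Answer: 0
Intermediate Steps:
F(m) = 2*m
U = 50 (U = -10*(-5) = -5*(-10) = 50)
(-10 + s(-1, -3))*(((11 + U) - 15)*0) = (-10 + (-11*(-1) + 12*(-3)))*(((11 + 50) - 15)*0) = (-10 + (11 - 36))*((61 - 15)*0) = (-10 - 25)*(46*0) = -35*0 = 0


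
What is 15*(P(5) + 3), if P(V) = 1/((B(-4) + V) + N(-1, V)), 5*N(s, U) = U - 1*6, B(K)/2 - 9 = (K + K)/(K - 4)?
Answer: 5655/124 ≈ 45.605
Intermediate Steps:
B(K) = 18 + 4*K/(-4 + K) (B(K) = 18 + 2*((K + K)/(K - 4)) = 18 + 2*((2*K)/(-4 + K)) = 18 + 2*(2*K/(-4 + K)) = 18 + 4*K/(-4 + K))
N(s, U) = -6/5 + U/5 (N(s, U) = (U - 1*6)/5 = (U - 6)/5 = (-6 + U)/5 = -6/5 + U/5)
P(V) = 1/(94/5 + 6*V/5) (P(V) = 1/((2*(-36 + 11*(-4))/(-4 - 4) + V) + (-6/5 + V/5)) = 1/((2*(-36 - 44)/(-8) + V) + (-6/5 + V/5)) = 1/((2*(-⅛)*(-80) + V) + (-6/5 + V/5)) = 1/((20 + V) + (-6/5 + V/5)) = 1/(94/5 + 6*V/5))
15*(P(5) + 3) = 15*(5/(2*(47 + 3*5)) + 3) = 15*(5/(2*(47 + 15)) + 3) = 15*((5/2)/62 + 3) = 15*((5/2)*(1/62) + 3) = 15*(5/124 + 3) = 15*(377/124) = 5655/124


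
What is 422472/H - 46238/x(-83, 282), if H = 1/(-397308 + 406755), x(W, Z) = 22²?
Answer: 965844479009/242 ≈ 3.9911e+9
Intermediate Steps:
x(W, Z) = 484
H = 1/9447 ≈ 0.00010585
422472/H - 46238/x(-83, 282) = 422472/(1/9447) - 46238/484 = 422472*9447 - 46238*1/484 = 3991092984 - 23119/242 = 965844479009/242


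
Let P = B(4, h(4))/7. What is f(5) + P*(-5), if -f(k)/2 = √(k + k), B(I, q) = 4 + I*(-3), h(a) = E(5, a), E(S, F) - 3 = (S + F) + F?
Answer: 40/7 - 2*√10 ≈ -0.61027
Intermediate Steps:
E(S, F) = 3 + S + 2*F (E(S, F) = 3 + ((S + F) + F) = 3 + ((F + S) + F) = 3 + (S + 2*F) = 3 + S + 2*F)
h(a) = 8 + 2*a (h(a) = 3 + 5 + 2*a = 8 + 2*a)
B(I, q) = 4 - 3*I
f(k) = -2*√2*√k (f(k) = -2*√(k + k) = -2*√2*√k)
P = -8/7 (P = (4 - 3*4)/7 = (4 - 12)*(⅐) = -8*⅐ = -8/7 ≈ -1.1429)
f(5) + P*(-5) = -2*√2*√5 - 8/7*(-5) = -2*√10 + 40/7 = 40/7 - 2*√10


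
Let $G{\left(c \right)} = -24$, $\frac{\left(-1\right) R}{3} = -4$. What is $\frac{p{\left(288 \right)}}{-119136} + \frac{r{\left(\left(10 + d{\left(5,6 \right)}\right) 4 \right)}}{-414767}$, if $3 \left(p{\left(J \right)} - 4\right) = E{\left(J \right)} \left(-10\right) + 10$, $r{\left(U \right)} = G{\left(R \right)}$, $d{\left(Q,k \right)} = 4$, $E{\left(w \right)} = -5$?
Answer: $- \frac{295631}{2058903388} \approx -0.00014359$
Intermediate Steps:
$R = 12$ ($R = \left(-3\right) \left(-4\right) = 12$)
$r{\left(U \right)} = -24$
$p{\left(J \right)} = 24$ ($p{\left(J \right)} = 4 + \frac{\left(-5\right) \left(-10\right) + 10}{3} = 4 + \frac{50 + 10}{3} = 4 + \frac{1}{3} \cdot 60 = 4 + 20 = 24$)
$\frac{p{\left(288 \right)}}{-119136} + \frac{r{\left(\left(10 + d{\left(5,6 \right)}\right) 4 \right)}}{-414767} = \frac{24}{-119136} - \frac{24}{-414767} = 24 \left(- \frac{1}{119136}\right) - - \frac{24}{414767} = - \frac{1}{4964} + \frac{24}{414767} = - \frac{295631}{2058903388}$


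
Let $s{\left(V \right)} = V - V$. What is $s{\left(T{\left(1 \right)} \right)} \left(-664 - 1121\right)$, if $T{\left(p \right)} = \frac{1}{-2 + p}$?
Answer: $0$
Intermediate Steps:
$s{\left(V \right)} = 0$
$s{\left(T{\left(1 \right)} \right)} \left(-664 - 1121\right) = 0 \left(-664 - 1121\right) = 0 \left(-1785\right) = 0$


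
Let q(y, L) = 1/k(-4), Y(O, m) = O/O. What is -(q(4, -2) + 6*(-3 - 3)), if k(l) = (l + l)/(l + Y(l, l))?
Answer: 285/8 ≈ 35.625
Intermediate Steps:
Y(O, m) = 1
k(l) = 2*l/(1 + l) (k(l) = (l + l)/(l + 1) = (2*l)/(1 + l) = 2*l/(1 + l))
q(y, L) = 3/8 (q(y, L) = 1/(2*(-4)/(1 - 4)) = 1/(2*(-4)/(-3)) = 1/(2*(-4)*(-⅓)) = 1/(8/3) = 3/8)
-(q(4, -2) + 6*(-3 - 3)) = -(3/8 + 6*(-3 - 3)) = -(3/8 + 6*(-6)) = -(3/8 - 36) = -1*(-285/8) = 285/8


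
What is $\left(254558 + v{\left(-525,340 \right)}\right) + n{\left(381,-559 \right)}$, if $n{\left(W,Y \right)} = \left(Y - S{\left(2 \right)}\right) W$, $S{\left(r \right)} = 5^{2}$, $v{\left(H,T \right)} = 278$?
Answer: $32332$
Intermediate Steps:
$S{\left(r \right)} = 25$
$n{\left(W,Y \right)} = W \left(-25 + Y\right)$ ($n{\left(W,Y \right)} = \left(Y - 25\right) W = \left(-25 + Y\right) W = W \left(-25 + Y\right)$)
$\left(254558 + v{\left(-525,340 \right)}\right) + n{\left(381,-559 \right)} = \left(254558 + 278\right) + 381 \left(-25 - 559\right) = 254836 + 381 \left(-584\right) = 254836 - 222504 = 32332$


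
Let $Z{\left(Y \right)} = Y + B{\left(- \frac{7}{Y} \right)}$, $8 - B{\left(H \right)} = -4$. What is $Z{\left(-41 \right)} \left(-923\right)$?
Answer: $26767$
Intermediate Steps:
$B{\left(H \right)} = 12$ ($B{\left(H \right)} = 8 - -4 = 8 + 4 = 12$)
$Z{\left(Y \right)} = 12 + Y$ ($Z{\left(Y \right)} = Y + 12 = 12 + Y$)
$Z{\left(-41 \right)} \left(-923\right) = \left(12 - 41\right) \left(-923\right) = \left(-29\right) \left(-923\right) = 26767$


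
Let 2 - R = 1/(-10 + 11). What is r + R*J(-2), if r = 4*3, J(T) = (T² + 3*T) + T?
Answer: 8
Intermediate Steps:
J(T) = T² + 4*T
R = 1 (R = 2 - 1/(-10 + 11) = 2 - 1/1 = 2 - 1*1 = 2 - 1 = 1)
r = 12
r + R*J(-2) = 12 + 1*(-2*(4 - 2)) = 12 + 1*(-2*2) = 12 + 1*(-4) = 12 - 4 = 8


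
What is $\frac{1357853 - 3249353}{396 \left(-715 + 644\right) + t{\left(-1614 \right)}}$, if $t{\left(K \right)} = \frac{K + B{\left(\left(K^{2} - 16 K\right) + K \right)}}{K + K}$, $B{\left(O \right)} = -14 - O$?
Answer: $\frac{3052881000}{44063807} \approx 69.283$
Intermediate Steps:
$t{\left(K \right)} = \frac{-14 - K^{2} + 16 K}{2 K}$ ($t{\left(K \right)} = \frac{K - \left(14 + K^{2} - 15 K\right)}{K + K} = \frac{K - \left(14 + K^{2} - 15 K\right)}{2 K} = \left(K - \left(14 + K^{2} - 15 K\right)\right) \frac{1}{2 K} = \left(-14 - K^{2} + 16 K\right) \frac{1}{2 K} = \frac{-14 - K^{2} + 16 K}{2 K}$)
$\frac{1357853 - 3249353}{396 \left(-715 + 644\right) + t{\left(-1614 \right)}} = \frac{1357853 - 3249353}{396 \left(-715 + 644\right) - \left(-815 - \frac{7}{1614}\right)} = - \frac{1891500}{396 \left(-71\right) + \left(8 - - \frac{7}{1614} + 807\right)} = - \frac{1891500}{-28116 + \left(8 + \frac{7}{1614} + 807\right)} = - \frac{1891500}{-28116 + \frac{1315417}{1614}} = - \frac{1891500}{- \frac{44063807}{1614}} = \left(-1891500\right) \left(- \frac{1614}{44063807}\right) = \frac{3052881000}{44063807}$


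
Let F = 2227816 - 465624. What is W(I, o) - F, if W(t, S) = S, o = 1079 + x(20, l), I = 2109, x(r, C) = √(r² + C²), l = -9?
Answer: -1761113 + √481 ≈ -1.7611e+6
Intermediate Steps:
x(r, C) = √(C² + r²)
o = 1079 + √481 (o = 1079 + √((-9)² + 20²) = 1079 + √(81 + 400) = 1079 + √481 ≈ 1100.9)
F = 1762192
W(I, o) - F = (1079 + √481) - 1*1762192 = (1079 + √481) - 1762192 = -1761113 + √481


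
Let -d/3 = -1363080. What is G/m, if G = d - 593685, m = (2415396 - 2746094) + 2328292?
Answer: 3495555/1997594 ≈ 1.7499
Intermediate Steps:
d = 4089240 (d = -3*(-1363080) = 4089240)
m = 1997594 (m = -330698 + 2328292 = 1997594)
G = 3495555 (G = 4089240 - 593685 = 3495555)
G/m = 3495555/1997594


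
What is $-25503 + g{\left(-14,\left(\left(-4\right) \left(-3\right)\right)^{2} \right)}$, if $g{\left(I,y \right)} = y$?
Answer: $-25359$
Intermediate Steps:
$-25503 + g{\left(-14,\left(\left(-4\right) \left(-3\right)\right)^{2} \right)} = -25503 + \left(\left(-4\right) \left(-3\right)\right)^{2} = -25503 + 12^{2} = -25503 + 144 = -25359$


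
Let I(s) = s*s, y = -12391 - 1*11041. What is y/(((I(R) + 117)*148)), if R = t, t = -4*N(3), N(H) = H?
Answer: -202/333 ≈ -0.60661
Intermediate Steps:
y = -23432 (y = -12391 - 11041 = -23432)
t = -12 (t = -4*3 = -12)
R = -12
I(s) = s²
y/(((I(R) + 117)*148)) = -23432*1/(148*((-12)² + 117)) = -23432*1/(148*(144 + 117)) = -23432/(261*148) = -23432/38628 = -23432*1/38628 = -202/333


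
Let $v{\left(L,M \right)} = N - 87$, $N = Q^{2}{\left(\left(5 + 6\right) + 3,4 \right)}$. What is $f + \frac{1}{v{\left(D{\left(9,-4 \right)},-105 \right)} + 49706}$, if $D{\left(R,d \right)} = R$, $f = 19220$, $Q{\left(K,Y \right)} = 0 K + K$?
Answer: $\frac{957444301}{49815} \approx 19220.0$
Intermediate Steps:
$Q{\left(K,Y \right)} = K$ ($Q{\left(K,Y \right)} = 0 + K = K$)
$N = 196$ ($N = \left(\left(5 + 6\right) + 3\right)^{2} = \left(11 + 3\right)^{2} = 14^{2} = 196$)
$v{\left(L,M \right)} = 109$ ($v{\left(L,M \right)} = 196 - 87 = 109$)
$f + \frac{1}{v{\left(D{\left(9,-4 \right)},-105 \right)} + 49706} = 19220 + \frac{1}{109 + 49706} = 19220 + \frac{1}{49815} = \frac{957444301}{49815}$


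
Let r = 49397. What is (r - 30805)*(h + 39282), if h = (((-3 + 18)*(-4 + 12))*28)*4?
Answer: 980207424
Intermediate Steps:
h = 13440 (h = ((15*8)*28)*4 = (120*28)*4 = 3360*4 = 13440)
(r - 30805)*(h + 39282) = (49397 - 30805)*(13440 + 39282) = 18592*52722 = 980207424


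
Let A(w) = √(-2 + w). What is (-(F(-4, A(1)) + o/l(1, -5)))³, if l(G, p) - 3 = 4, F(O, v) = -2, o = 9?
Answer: 125/343 ≈ 0.36443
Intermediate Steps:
l(G, p) = 7 (l(G, p) = 3 + 4 = 7)
(-(F(-4, A(1)) + o/l(1, -5)))³ = (-(-2 + 9/7))³ = (-1*(-5/7))³ = (5/7)³ = 125/343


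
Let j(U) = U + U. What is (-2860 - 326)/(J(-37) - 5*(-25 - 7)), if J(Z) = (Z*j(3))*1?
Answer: 1593/31 ≈ 51.387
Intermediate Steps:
j(U) = 2*U
J(Z) = 6*Z (J(Z) = (Z*(2*3))*1 = (Z*6)*1 = (6*Z)*1 = 6*Z)
(-2860 - 326)/(J(-37) - 5*(-25 - 7)) = (-2860 - 326)/(6*(-37) - 5*(-25 - 7)) = -3186/(-222 - 5*(-32)) = -3186/(-222 + 160) = -3186/(-62) = -3186*(-1/62) = 1593/31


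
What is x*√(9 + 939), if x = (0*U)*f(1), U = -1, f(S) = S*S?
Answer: 0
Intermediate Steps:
f(S) = S²
x = 0 (x = (0*(-1))*1² = 0*1 = 0)
x*√(9 + 939) = 0*√(9 + 939) = 0*√948 = 0*(2*√237) = 0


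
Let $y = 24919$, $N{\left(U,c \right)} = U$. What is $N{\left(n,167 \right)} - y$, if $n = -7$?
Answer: $-24926$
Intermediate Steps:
$N{\left(n,167 \right)} - y = -7 - 24919 = -24926$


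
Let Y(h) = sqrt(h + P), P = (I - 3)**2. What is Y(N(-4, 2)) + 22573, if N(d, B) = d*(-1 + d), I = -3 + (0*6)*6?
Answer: 22573 + 2*sqrt(14) ≈ 22580.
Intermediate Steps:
I = -3 (I = -3 + 0*6 = -3 + 0 = -3)
P = 36 (P = (-3 - 3)**2 = (-6)**2 = 36)
Y(h) = sqrt(36 + h) (Y(h) = sqrt(h + 36) = sqrt(36 + h))
Y(N(-4, 2)) + 22573 = sqrt(36 - 4*(-1 - 4)) + 22573 = sqrt(36 - 4*(-5)) + 22573 = sqrt(36 + 20) + 22573 = sqrt(56) + 22573 = 2*sqrt(14) + 22573 = 22573 + 2*sqrt(14)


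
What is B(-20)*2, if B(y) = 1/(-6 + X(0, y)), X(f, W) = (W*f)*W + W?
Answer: -1/13 ≈ -0.076923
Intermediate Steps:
X(f, W) = W + f*W² (X(f, W) = f*W² + W = W + f*W²)
B(y) = 1/(-6 + y) (B(y) = 1/(-6 + y*(1 + y*0)) = 1/(-6 + y*(1 + 0)) = 1/(-6 + y*1) = 1/(-6 + y))
B(-20)*2 = 2/(-6 - 20) = 2/(-26) = -1/26*2 = -1/13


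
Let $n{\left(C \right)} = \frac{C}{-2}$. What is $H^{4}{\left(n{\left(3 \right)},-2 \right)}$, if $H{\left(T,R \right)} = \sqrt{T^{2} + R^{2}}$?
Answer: $\frac{625}{16} \approx 39.063$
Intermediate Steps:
$n{\left(C \right)} = - \frac{C}{2}$ ($n{\left(C \right)} = C \left(- \frac{1}{2}\right) = - \frac{C}{2}$)
$H{\left(T,R \right)} = \sqrt{R^{2} + T^{2}}$
$H^{4}{\left(n{\left(3 \right)},-2 \right)} = \left(\sqrt{\left(-2\right)^{2} + \left(\left(- \frac{1}{2}\right) 3\right)^{2}}\right)^{4} = \left(\sqrt{4 + \left(- \frac{3}{2}\right)^{2}}\right)^{4} = \left(\sqrt{4 + \frac{9}{4}}\right)^{4} = \left(\sqrt{\frac{25}{4}}\right)^{4} = \left(\frac{5}{2}\right)^{4} = \frac{625}{16}$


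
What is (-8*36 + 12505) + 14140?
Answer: 26357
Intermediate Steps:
(-8*36 + 12505) + 14140 = (-288 + 12505) + 14140 = 12217 + 14140 = 26357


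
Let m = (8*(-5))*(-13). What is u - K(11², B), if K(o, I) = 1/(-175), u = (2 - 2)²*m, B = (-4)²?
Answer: 1/175 ≈ 0.0057143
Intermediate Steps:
m = 520 (m = -40*(-13) = 520)
B = 16
u = 0 (u = (2 - 2)²*520 = 0²*520 = 0*520 = 0)
K(o, I) = -1/175
u - K(11², B) = 0 - 1*(-1/175) = 0 + 1/175 = 1/175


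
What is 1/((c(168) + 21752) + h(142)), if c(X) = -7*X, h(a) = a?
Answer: 1/20718 ≈ 4.8267e-5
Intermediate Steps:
1/((c(168) + 21752) + h(142)) = 1/((-7*168 + 21752) + 142) = 1/((-1176 + 21752) + 142) = 1/(20576 + 142) = 1/20718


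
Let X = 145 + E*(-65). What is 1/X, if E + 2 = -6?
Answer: 1/665 ≈ 0.0015038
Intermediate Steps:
E = -8 (E = -2 - 6 = -8)
X = 665 (X = 145 - 8*(-65) = 145 + 520 = 665)
1/X = 1/665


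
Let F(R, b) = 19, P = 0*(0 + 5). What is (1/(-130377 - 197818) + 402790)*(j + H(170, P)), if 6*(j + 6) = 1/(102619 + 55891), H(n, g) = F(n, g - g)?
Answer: 544804503963136423/104044378900 ≈ 5.2363e+6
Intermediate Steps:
P = 0 (P = 0*5 = 0)
H(n, g) = 19
j = -5706359/951060 (j = -6 + 1/(6*(102619 + 55891)) = -6 + (1/6)/158510 = -6 + (1/6)*(1/158510) = -6 + 1/951060 = -5706359/951060 ≈ -6.0000)
(1/(-130377 - 197818) + 402790)*(j + H(170, P)) = (1/(-130377 - 197818) + 402790)*(-5706359/951060 + 19) = (1/(-328195) + 402790)*(12363781/951060) = (-1/328195 + 402790)*(12363781/951060) = (132193664049/328195)*(12363781/951060) = 544804503963136423/104044378900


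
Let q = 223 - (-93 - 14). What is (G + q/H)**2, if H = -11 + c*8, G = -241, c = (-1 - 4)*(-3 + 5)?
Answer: 495552121/8281 ≈ 59842.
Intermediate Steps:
c = -10 (c = -5*2 = -10)
H = -91 (H = -11 - 10*8 = -11 - 80 = -91)
q = 330 (q = 223 - 1*(-107) = 223 + 107 = 330)
(G + q/H)**2 = (-241 + 330/(-91))**2 = (-241 + 330*(-1/91))**2 = (-241 - 330/91)**2 = (-22261/91)**2 = 495552121/8281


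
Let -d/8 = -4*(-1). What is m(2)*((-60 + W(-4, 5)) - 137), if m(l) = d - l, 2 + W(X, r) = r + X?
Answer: 6732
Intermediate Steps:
W(X, r) = -2 + X + r (W(X, r) = -2 + (r + X) = -2 + (X + r) = -2 + X + r)
d = -32 (d = -(-32)*(-1) = -8*4 = -32)
m(l) = -32 - l
m(2)*((-60 + W(-4, 5)) - 137) = (-32 - 1*2)*((-60 + (-2 - 4 + 5)) - 137) = (-32 - 2)*((-60 - 1) - 137) = -34*(-61 - 137) = -34*(-198) = 6732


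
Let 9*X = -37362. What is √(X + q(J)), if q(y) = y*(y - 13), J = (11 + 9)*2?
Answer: I*√27642/3 ≈ 55.42*I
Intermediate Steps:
X = -12454/3 (X = (⅑)*(-37362) = -12454/3 ≈ -4151.3)
J = 40 (J = 20*2 = 40)
q(y) = y*(-13 + y)
√(X + q(J)) = √(-12454/3 + 40*(-13 + 40)) = √(-12454/3 + 40*27) = √(-12454/3 + 1080) = √(-9214/3) = I*√27642/3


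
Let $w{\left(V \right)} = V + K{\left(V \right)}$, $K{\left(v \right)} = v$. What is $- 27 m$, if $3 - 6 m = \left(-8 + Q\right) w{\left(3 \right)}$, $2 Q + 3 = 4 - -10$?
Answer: $-81$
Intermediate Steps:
$Q = \frac{11}{2}$ ($Q = - \frac{3}{2} + \frac{4 - -10}{2} = - \frac{3}{2} + \frac{4 + 10}{2} = - \frac{3}{2} + \frac{1}{2} \cdot 14 = - \frac{3}{2} + 7 = \frac{11}{2} \approx 5.5$)
$w{\left(V \right)} = 2 V$ ($w{\left(V \right)} = V + V = 2 V$)
$m = 3$ ($m = \frac{1}{2} - \frac{\left(-8 + \frac{11}{2}\right) 2 \cdot 3}{6} = \frac{1}{2} - \frac{\left(- \frac{5}{2}\right) 6}{6} = \frac{1}{2} - - \frac{5}{2} = \frac{1}{2} + \frac{5}{2} = 3$)
$- 27 m = \left(-27\right) 3 = -81$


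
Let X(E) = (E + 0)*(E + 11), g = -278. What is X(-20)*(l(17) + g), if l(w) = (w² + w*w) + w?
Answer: 57060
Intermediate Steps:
X(E) = E*(11 + E)
l(w) = w + 2*w² (l(w) = (w² + w²) + w = 2*w² + w = w + 2*w²)
X(-20)*(l(17) + g) = (-20*(11 - 20))*(17*(1 + 2*17) - 278) = (-20*(-9))*(17*(1 + 34) - 278) = 180*(17*35 - 278) = 180*(595 - 278) = 180*317 = 57060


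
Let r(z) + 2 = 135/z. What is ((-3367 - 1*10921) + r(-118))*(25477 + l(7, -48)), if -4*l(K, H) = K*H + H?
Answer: -43125156415/118 ≈ -3.6547e+8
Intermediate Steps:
r(z) = -2 + 135/z
l(K, H) = -H/4 - H*K/4 (l(K, H) = -(K*H + H)/4 = -(H*K + H)/4 = -(H + H*K)/4 = -H/4 - H*K/4)
((-3367 - 1*10921) + r(-118))*(25477 + l(7, -48)) = ((-3367 - 1*10921) + (-2 + 135/(-118)))*(25477 - 1/4*(-48)*(1 + 7)) = ((-3367 - 10921) + (-2 + 135*(-1/118)))*(25477 - 1/4*(-48)*8) = (-14288 + (-2 - 135/118))*(25477 + 96) = (-14288 - 371/118)*25573 = -1686355/118*25573 = -43125156415/118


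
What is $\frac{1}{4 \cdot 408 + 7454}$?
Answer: $\frac{1}{9086} \approx 0.00011006$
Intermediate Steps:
$\frac{1}{4 \cdot 408 + 7454} = \frac{1}{1632 + 7454} = \frac{1}{9086}$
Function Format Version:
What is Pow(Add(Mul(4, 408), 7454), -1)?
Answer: Rational(1, 9086) ≈ 0.00011006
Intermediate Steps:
Pow(Add(Mul(4, 408), 7454), -1) = Pow(Add(1632, 7454), -1) = Pow(9086, -1) = Rational(1, 9086)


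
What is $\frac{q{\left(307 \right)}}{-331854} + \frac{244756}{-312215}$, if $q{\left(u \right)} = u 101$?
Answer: $- \frac{2217173369}{2527068210} \approx -0.87737$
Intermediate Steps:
$q{\left(u \right)} = 101 u$
$\frac{q{\left(307 \right)}}{-331854} + \frac{244756}{-312215} = \frac{101 \cdot 307}{-331854} + \frac{244756}{-312215} = 31007 \left(- \frac{1}{331854}\right) + 244756 \left(- \frac{1}{312215}\right) = - \frac{31007}{331854} - \frac{244756}{312215} = - \frac{2217173369}{2527068210}$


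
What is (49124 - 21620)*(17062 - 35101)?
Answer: -496144656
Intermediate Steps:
(49124 - 21620)*(17062 - 35101) = 27504*(-18039) = -496144656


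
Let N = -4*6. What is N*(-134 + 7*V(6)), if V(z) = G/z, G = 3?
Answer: 3132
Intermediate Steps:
N = -24
V(z) = 3/z
N*(-134 + 7*V(6)) = -24*(-134 + 7*(3/6)) = -24*(-134 + 7*(3*(⅙))) = -24*(-134 + 7*(½)) = -24*(-134 + 7/2) = -24*(-261/2) = 3132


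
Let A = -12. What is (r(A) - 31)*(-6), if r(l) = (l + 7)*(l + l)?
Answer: -534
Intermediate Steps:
r(l) = 2*l*(7 + l) (r(l) = (7 + l)*(2*l) = 2*l*(7 + l))
(r(A) - 31)*(-6) = (2*(-12)*(7 - 12) - 31)*(-6) = (2*(-12)*(-5) - 31)*(-6) = (120 - 31)*(-6) = 89*(-6) = -534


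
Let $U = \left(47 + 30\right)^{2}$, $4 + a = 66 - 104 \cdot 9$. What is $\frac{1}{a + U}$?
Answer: $\frac{1}{5055} \approx 0.00019782$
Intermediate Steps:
$a = -874$ ($a = -4 + \left(66 - 104 \cdot 9\right) = -4 + \left(66 - 936\right) = -4 - 870 = -874$)
$U = 5929$ ($U = 77^{2} = 5929$)
$\frac{1}{a + U} = \frac{1}{-874 + 5929} = \frac{1}{5055}$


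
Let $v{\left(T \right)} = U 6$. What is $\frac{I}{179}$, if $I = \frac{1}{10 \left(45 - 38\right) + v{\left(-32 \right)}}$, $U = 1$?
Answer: $\frac{1}{13604} \approx 7.3508 \cdot 10^{-5}$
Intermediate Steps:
$v{\left(T \right)} = 6$ ($v{\left(T \right)} = 1 \cdot 6 = 6$)
$I = \frac{1}{76}$ ($I = \frac{1}{10 \left(45 - 38\right) + 6} = \frac{1}{10 \cdot 7 + 6} = \frac{1}{70 + 6} = \frac{1}{76} \approx 0.013158$)
$\frac{I}{179} = \frac{1}{76 \cdot 179} = \frac{1}{76} \cdot \frac{1}{179} = \frac{1}{13604}$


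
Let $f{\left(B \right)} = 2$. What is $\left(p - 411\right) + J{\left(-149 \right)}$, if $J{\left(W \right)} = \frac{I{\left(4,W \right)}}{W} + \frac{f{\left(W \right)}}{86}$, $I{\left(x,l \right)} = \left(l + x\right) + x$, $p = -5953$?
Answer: $- \frac{40767936}{6407} \approx -6363.0$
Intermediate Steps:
$I{\left(x,l \right)} = l + 2 x$
$J{\left(W \right)} = \frac{1}{43} + \frac{8 + W}{W}$ ($J{\left(W \right)} = \frac{W + 2 \cdot 4}{W} + \frac{2}{86} = \frac{W + 8}{W} + 2 \cdot \frac{1}{86} = \frac{8 + W}{W} + \frac{1}{43} = \frac{1}{43} + \frac{8 + W}{W}$)
$\left(p - 411\right) + J{\left(-149 \right)} = \left(-5953 - 411\right) + \left(\frac{44}{43} + \frac{8}{-149}\right) = -6364 + \left(\frac{44}{43} + 8 \left(- \frac{1}{149}\right)\right) = -6364 + \left(\frac{44}{43} - \frac{8}{149}\right) = -6364 + \frac{6212}{6407} = - \frac{40767936}{6407}$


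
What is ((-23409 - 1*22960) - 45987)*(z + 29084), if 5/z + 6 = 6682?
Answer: -4483070813221/1669 ≈ -2.6861e+9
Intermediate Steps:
z = 5/6676 (z = 5/(-6 + 6682) = 5/6676 ≈ 0.00074895)
((-23409 - 1*22960) - 45987)*(z + 29084) = ((-23409 - 1*22960) - 45987)*(5/6676 + 29084) = ((-23409 - 22960) - 45987)*(194164789/6676) = (-46369 - 45987)*(194164789/6676) = -92356*194164789/6676 = -4483070813221/1669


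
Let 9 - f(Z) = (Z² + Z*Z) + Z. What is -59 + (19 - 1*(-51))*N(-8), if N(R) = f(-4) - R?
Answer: -829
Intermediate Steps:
f(Z) = 9 - Z - 2*Z² (f(Z) = 9 - ((Z² + Z*Z) + Z) = 9 - ((Z² + Z²) + Z) = 9 - (2*Z² + Z) = 9 - (Z + 2*Z²) = 9 + (-Z - 2*Z²) = 9 - Z - 2*Z²)
N(R) = -19 - R (N(R) = (9 - 1*(-4) - 2*(-4)²) - R = (9 + 4 - 2*16) - R = (9 + 4 - 32) - R = -19 - R)
-59 + (19 - 1*(-51))*N(-8) = -59 + (19 - 1*(-51))*(-19 - 1*(-8)) = -59 + (19 + 51)*(-19 + 8) = -59 + 70*(-11) = -59 - 770 = -829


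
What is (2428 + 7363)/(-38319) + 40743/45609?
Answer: 371557766/582563757 ≈ 0.63780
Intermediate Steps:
(2428 + 7363)/(-38319) + 40743/45609 = 9791*(-1/38319) + 40743*(1/45609) = -9791/38319 + 13581/15203 = 371557766/582563757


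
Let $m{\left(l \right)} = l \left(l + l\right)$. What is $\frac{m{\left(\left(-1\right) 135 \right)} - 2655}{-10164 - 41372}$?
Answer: $- \frac{33795}{51536} \approx -0.65576$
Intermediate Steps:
$m{\left(l \right)} = 2 l^{2}$ ($m{\left(l \right)} = l 2 l = 2 l^{2}$)
$\frac{m{\left(\left(-1\right) 135 \right)} - 2655}{-10164 - 41372} = \frac{2 \left(\left(-1\right) 135\right)^{2} - 2655}{-10164 - 41372} = \frac{2 \left(-135\right)^{2} - 2655}{-51536} = \left(2 \cdot 18225 - 2655\right) \left(- \frac{1}{51536}\right) = \left(36450 - 2655\right) \left(- \frac{1}{51536}\right) = 33795 \left(- \frac{1}{51536}\right) = - \frac{33795}{51536}$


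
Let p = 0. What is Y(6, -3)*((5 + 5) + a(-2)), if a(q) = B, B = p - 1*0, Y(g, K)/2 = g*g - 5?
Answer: 620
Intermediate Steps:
Y(g, K) = -10 + 2*g² (Y(g, K) = 2*(g*g - 5) = 2*(g² - 5) = 2*(-5 + g²) = -10 + 2*g²)
B = 0 (B = 0 - 1*0 = 0 + 0 = 0)
a(q) = 0
Y(6, -3)*((5 + 5) + a(-2)) = (-10 + 2*6²)*((5 + 5) + 0) = (-10 + 2*36)*(10 + 0) = (-10 + 72)*10 = 62*10 = 620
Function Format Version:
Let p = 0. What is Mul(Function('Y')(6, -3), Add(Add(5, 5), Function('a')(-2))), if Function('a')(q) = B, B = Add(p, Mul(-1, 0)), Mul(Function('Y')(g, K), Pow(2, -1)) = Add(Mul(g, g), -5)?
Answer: 620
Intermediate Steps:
Function('Y')(g, K) = Add(-10, Mul(2, Pow(g, 2))) (Function('Y')(g, K) = Mul(2, Add(Mul(g, g), -5)) = Mul(2, Add(Pow(g, 2), -5)) = Mul(2, Add(-5, Pow(g, 2))) = Add(-10, Mul(2, Pow(g, 2))))
B = 0 (B = Add(0, Mul(-1, 0)) = Add(0, 0) = 0)
Function('a')(q) = 0
Mul(Function('Y')(6, -3), Add(Add(5, 5), Function('a')(-2))) = Mul(Add(-10, Mul(2, Pow(6, 2))), Add(Add(5, 5), 0)) = Mul(Add(-10, Mul(2, 36)), Add(10, 0)) = Mul(Add(-10, 72), 10) = Mul(62, 10) = 620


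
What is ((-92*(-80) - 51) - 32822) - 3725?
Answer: -29238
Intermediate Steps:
((-92*(-80) - 51) - 32822) - 3725 = ((7360 - 51) - 32822) - 3725 = (7309 - 32822) - 3725 = -25513 - 3725 = -29238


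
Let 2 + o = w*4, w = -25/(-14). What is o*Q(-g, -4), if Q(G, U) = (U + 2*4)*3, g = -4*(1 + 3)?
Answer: 432/7 ≈ 61.714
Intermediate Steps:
g = -16 (g = -4*4 = -16)
Q(G, U) = 24 + 3*U (Q(G, U) = (U + 8)*3 = (8 + U)*3 = 24 + 3*U)
w = 25/14 (w = -25*(-1/14) = 25/14 ≈ 1.7857)
o = 36/7 (o = -2 + (25/14)*4 = -2 + 50/7 = 36/7 ≈ 5.1429)
o*Q(-g, -4) = 36*(24 + 3*(-4))/7 = 36*(24 - 12)/7 = (36/7)*12 = 432/7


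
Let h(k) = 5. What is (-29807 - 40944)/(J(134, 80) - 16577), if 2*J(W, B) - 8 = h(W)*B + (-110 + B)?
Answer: 70751/16388 ≈ 4.3172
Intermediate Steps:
J(W, B) = -51 + 3*B (J(W, B) = 4 + (5*B + (-110 + B))/2 = 4 + (-110 + 6*B)/2 = 4 + (-55 + 3*B) = -51 + 3*B)
(-29807 - 40944)/(J(134, 80) - 16577) = (-29807 - 40944)/((-51 + 3*80) - 16577) = -70751/((-51 + 240) - 16577) = -70751/(189 - 16577) = -70751/(-16388) = -70751*(-1/16388) = 70751/16388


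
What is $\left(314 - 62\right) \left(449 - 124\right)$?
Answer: $81900$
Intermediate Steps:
$\left(314 - 62\right) \left(449 - 124\right) = 252 \left(449 - 124\right) = 252 \cdot 325 = 81900$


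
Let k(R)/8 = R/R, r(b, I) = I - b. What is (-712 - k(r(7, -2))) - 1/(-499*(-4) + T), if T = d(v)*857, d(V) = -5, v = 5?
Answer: -1648079/2289 ≈ -720.00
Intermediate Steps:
k(R) = 8 (k(R) = 8*(R/R) = 8*1 = 8)
T = -4285 (T = -5*857 = -4285)
(-712 - k(r(7, -2))) - 1/(-499*(-4) + T) = (-712 - 1*8) - 1/(-499*(-4) - 4285) = (-712 - 8) - 1/(1996 - 4285) = -720 - 1/(-2289) = -720 - 1*(-1/2289) = -720 + 1/2289 = -1648079/2289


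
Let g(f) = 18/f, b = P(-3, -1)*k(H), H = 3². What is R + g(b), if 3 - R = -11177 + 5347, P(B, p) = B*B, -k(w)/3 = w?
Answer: 157489/27 ≈ 5832.9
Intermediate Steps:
H = 9
k(w) = -3*w
P(B, p) = B²
b = -243 (b = (-3)²*(-3*9) = 9*(-27) = -243)
R = 5833 (R = 3 - (-11177 + 5347) = 3 - 1*(-5830) = 3 + 5830 = 5833)
R + g(b) = 5833 + 18/(-243) = 5833 + 18*(-1/243) = 5833 - 2/27 = 157489/27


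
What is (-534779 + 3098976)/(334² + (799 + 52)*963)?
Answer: 2564197/931069 ≈ 2.7540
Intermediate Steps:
(-534779 + 3098976)/(334² + (799 + 52)*963) = 2564197/(111556 + 851*963) = 2564197/(111556 + 819513) = 2564197/931069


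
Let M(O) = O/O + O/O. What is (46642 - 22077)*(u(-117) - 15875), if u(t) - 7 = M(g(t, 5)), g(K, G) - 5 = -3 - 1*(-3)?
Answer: -389748290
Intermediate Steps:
g(K, G) = 5 (g(K, G) = 5 + (-3 - 1*(-3)) = 5 + (-3 + 3) = 5 + 0 = 5)
M(O) = 2 (M(O) = 1 + 1 = 2)
u(t) = 9 (u(t) = 7 + 2 = 9)
(46642 - 22077)*(u(-117) - 15875) = (46642 - 22077)*(9 - 15875) = 24565*(-15866) = -389748290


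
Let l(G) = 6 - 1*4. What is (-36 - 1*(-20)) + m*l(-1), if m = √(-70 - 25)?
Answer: -16 + 2*I*√95 ≈ -16.0 + 19.494*I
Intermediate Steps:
l(G) = 2 (l(G) = 6 - 4 = 2)
m = I*√95 (m = √(-95) = I*√95 ≈ 9.7468*I)
(-36 - 1*(-20)) + m*l(-1) = (-36 - 1*(-20)) + (I*√95)*2 = (-36 + 20) + 2*I*√95 = -16 + 2*I*√95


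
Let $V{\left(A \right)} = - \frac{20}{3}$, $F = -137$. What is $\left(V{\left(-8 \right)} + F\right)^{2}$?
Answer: $\frac{185761}{9} \approx 20640.0$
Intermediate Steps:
$V{\left(A \right)} = - \frac{20}{3}$ ($V{\left(A \right)} = \left(-20\right) \frac{1}{3} = - \frac{20}{3}$)
$\left(V{\left(-8 \right)} + F\right)^{2} = \left(- \frac{20}{3} - 137\right)^{2} = \left(- \frac{431}{3}\right)^{2} = \frac{185761}{9}$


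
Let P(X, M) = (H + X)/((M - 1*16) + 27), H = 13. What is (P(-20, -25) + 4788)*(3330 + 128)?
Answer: 16558633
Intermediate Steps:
P(X, M) = (13 + X)/(11 + M) (P(X, M) = (13 + X)/((M - 1*16) + 27) = (13 + X)/((M - 16) + 27) = (13 + X)/((-16 + M) + 27) = (13 + X)/(11 + M))
(P(-20, -25) + 4788)*(3330 + 128) = ((13 - 20)/(11 - 25) + 4788)*(3330 + 128) = (-7/(-14) + 4788)*3458 = (-1/14*(-7) + 4788)*3458 = (1/2 + 4788)*3458 = (9577/2)*3458 = 16558633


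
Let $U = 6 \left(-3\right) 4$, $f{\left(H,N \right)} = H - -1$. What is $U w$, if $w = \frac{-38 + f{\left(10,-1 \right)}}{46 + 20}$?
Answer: $\frac{324}{11} \approx 29.455$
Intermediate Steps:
$f{\left(H,N \right)} = 1 + H$ ($f{\left(H,N \right)} = H + 1 = 1 + H$)
$w = - \frac{9}{22}$ ($w = \frac{-38 + \left(1 + 10\right)}{46 + 20} = \frac{-38 + 11}{66} = \left(-27\right) \frac{1}{66} = - \frac{9}{22} \approx -0.40909$)
$U = -72$ ($U = \left(-18\right) 4 = -72$)
$U w = \left(-72\right) \left(- \frac{9}{22}\right) = \frac{324}{11}$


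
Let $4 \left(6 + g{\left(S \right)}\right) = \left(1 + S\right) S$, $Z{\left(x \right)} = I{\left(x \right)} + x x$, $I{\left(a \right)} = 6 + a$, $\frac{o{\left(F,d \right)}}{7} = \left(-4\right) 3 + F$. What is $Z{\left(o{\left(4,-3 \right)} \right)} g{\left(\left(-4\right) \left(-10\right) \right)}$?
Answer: $1246744$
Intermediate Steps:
$o{\left(F,d \right)} = -84 + 7 F$ ($o{\left(F,d \right)} = 7 \left(\left(-4\right) 3 + F\right) = 7 \left(-12 + F\right) = -84 + 7 F$)
$Z{\left(x \right)} = 6 + x + x^{2}$ ($Z{\left(x \right)} = \left(6 + x\right) + x x = \left(6 + x\right) + x^{2} = 6 + x + x^{2}$)
$g{\left(S \right)} = -6 + \frac{S \left(1 + S\right)}{4}$ ($g{\left(S \right)} = -6 + \frac{\left(1 + S\right) S}{4} = -6 + \frac{S \left(1 + S\right)}{4}$)
$Z{\left(o{\left(4,-3 \right)} \right)} g{\left(\left(-4\right) \left(-10\right) \right)} = \left(6 + \left(-84 + 7 \cdot 4\right) + \left(-84 + 7 \cdot 4\right)^{2}\right) \left(-6 + \frac{\left(-4\right) \left(-10\right)}{4} + \frac{\left(\left(-4\right) \left(-10\right)\right)^{2}}{4}\right) = \left(6 + \left(-84 + 28\right) + \left(-84 + 28\right)^{2}\right) \left(-6 + \frac{1}{4} \cdot 40 + \frac{40^{2}}{4}\right) = \left(6 - 56 + \left(-56\right)^{2}\right) \left(-6 + 10 + \frac{1}{4} \cdot 1600\right) = \left(6 - 56 + 3136\right) \left(-6 + 10 + 400\right) = 3086 \cdot 404 = 1246744$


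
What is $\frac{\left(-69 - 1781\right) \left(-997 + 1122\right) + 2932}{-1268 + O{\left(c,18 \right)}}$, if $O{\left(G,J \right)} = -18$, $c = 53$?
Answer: $\frac{114159}{643} \approx 177.54$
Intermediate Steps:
$\frac{\left(-69 - 1781\right) \left(-997 + 1122\right) + 2932}{-1268 + O{\left(c,18 \right)}} = \frac{\left(-69 - 1781\right) \left(-997 + 1122\right) + 2932}{-1268 - 18} = \frac{\left(-1850\right) 125 + 2932}{-1286} = \left(-231250 + 2932\right) \left(- \frac{1}{1286}\right) = \left(-228318\right) \left(- \frac{1}{1286}\right) = \frac{114159}{643}$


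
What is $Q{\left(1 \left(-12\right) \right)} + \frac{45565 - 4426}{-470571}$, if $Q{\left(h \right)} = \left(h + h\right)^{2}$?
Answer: $\frac{90335919}{156857} \approx 575.91$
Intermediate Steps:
$Q{\left(h \right)} = 4 h^{2}$ ($Q{\left(h \right)} = \left(2 h\right)^{2} = 4 h^{2}$)
$Q{\left(1 \left(-12\right) \right)} + \frac{45565 - 4426}{-470571} = 4 \left(1 \left(-12\right)\right)^{2} + \frac{45565 - 4426}{-470571} = 4 \left(-12\right)^{2} + 41139 \left(- \frac{1}{470571}\right) = 4 \cdot 144 - \frac{13713}{156857} = 576 - \frac{13713}{156857} = \frac{90335919}{156857}$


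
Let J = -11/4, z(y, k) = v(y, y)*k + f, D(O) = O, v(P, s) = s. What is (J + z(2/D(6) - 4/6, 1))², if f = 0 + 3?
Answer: 1/144 ≈ 0.0069444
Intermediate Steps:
f = 3
z(y, k) = 3 + k*y (z(y, k) = y*k + 3 = k*y + 3 = 3 + k*y)
J = -11/4 (J = -11*¼ = -11/4 ≈ -2.7500)
(J + z(2/D(6) - 4/6, 1))² = (-11/4 + (3 + 1*(2/6 - 4/6)))² = (-11/4 + (3 + 1*(2*(⅙) - 4*⅙)))² = (-11/4 + (3 + 1*(⅓ - ⅔)))² = (-11/4 + (3 + 1*(-⅓)))² = (-11/4 + (3 - ⅓))² = (-11/4 + 8/3)² = (-1/12)² = 1/144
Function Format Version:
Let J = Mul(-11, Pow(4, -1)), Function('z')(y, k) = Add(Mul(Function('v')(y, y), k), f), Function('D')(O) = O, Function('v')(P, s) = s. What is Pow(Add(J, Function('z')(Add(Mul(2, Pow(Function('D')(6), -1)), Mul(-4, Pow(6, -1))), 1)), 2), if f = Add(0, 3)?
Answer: Rational(1, 144) ≈ 0.0069444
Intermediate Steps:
f = 3
Function('z')(y, k) = Add(3, Mul(k, y)) (Function('z')(y, k) = Add(Mul(y, k), 3) = Add(Mul(k, y), 3) = Add(3, Mul(k, y)))
J = Rational(-11, 4) (J = Mul(-11, Rational(1, 4)) = Rational(-11, 4) ≈ -2.7500)
Pow(Add(J, Function('z')(Add(Mul(2, Pow(Function('D')(6), -1)), Mul(-4, Pow(6, -1))), 1)), 2) = Pow(Add(Rational(-11, 4), Add(3, Mul(1, Add(Mul(2, Pow(6, -1)), Mul(-4, Pow(6, -1)))))), 2) = Pow(Add(Rational(-11, 4), Add(3, Mul(1, Add(Mul(2, Rational(1, 6)), Mul(-4, Rational(1, 6)))))), 2) = Pow(Add(Rational(-11, 4), Add(3, Mul(1, Add(Rational(1, 3), Rational(-2, 3))))), 2) = Pow(Add(Rational(-11, 4), Add(3, Mul(1, Rational(-1, 3)))), 2) = Pow(Add(Rational(-11, 4), Add(3, Rational(-1, 3))), 2) = Pow(Add(Rational(-11, 4), Rational(8, 3)), 2) = Pow(Rational(-1, 12), 2) = Rational(1, 144)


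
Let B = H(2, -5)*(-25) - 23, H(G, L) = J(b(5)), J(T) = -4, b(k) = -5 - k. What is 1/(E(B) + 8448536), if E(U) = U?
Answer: 1/8448613 ≈ 1.1836e-7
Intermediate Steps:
H(G, L) = -4
B = 77 (B = -4*(-25) - 23 = 100 - 23 = 77)
1/(E(B) + 8448536) = 1/(77 + 8448536) = 1/8448613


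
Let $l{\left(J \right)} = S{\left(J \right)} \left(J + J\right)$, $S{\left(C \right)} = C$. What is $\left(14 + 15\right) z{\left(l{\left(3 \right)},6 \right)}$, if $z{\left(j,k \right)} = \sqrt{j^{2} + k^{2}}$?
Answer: $174 \sqrt{10} \approx 550.24$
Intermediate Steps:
$l{\left(J \right)} = 2 J^{2}$ ($l{\left(J \right)} = J \left(J + J\right) = J 2 J = 2 J^{2}$)
$\left(14 + 15\right) z{\left(l{\left(3 \right)},6 \right)} = \left(14 + 15\right) \sqrt{\left(2 \cdot 3^{2}\right)^{2} + 6^{2}} = 29 \sqrt{\left(2 \cdot 9\right)^{2} + 36} = 29 \sqrt{18^{2} + 36} = 29 \sqrt{324 + 36} = 29 \sqrt{360} = 29 \cdot 6 \sqrt{10} = 174 \sqrt{10}$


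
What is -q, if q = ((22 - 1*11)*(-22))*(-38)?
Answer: -9196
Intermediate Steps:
q = 9196 (q = ((22 - 11)*(-22))*(-38) = (11*(-22))*(-38) = -242*(-38) = 9196)
-q = -1*9196 = -9196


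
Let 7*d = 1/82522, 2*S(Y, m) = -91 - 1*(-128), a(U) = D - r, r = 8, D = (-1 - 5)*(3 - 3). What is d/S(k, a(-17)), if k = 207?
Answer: 1/10686599 ≈ 9.3575e-8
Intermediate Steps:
D = 0 (D = -6*0 = 0)
a(U) = -8 (a(U) = 0 - 1*8 = 0 - 8 = -8)
S(Y, m) = 37/2 (S(Y, m) = (-91 - 1*(-128))/2 = (-91 + 128)/2 = (1/2)*37 = 37/2)
d = 1/577654 (d = (1/7)/82522 = (1/7)*(1/82522) = 1/577654 ≈ 1.7311e-6)
d/S(k, a(-17)) = 1/(577654*(37/2)) = (1/577654)*(2/37) = 1/10686599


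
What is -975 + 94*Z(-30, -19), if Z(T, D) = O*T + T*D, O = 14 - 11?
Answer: 44145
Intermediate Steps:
O = 3
Z(T, D) = 3*T + D*T (Z(T, D) = 3*T + T*D = 3*T + D*T)
-975 + 94*Z(-30, -19) = -975 + 94*(-30*(3 - 19)) = -975 + 94*(-30*(-16)) = -975 + 94*480 = -975 + 45120 = 44145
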